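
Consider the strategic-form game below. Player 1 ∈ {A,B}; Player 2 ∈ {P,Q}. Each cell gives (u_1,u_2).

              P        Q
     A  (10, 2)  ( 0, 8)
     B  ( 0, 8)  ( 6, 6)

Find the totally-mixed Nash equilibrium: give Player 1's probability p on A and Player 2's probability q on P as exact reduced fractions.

p=1/4, q=3/8

P1 indiff ⇒ q·10+(1-q)·0 = q·0+(1-q)·6 ⇒ q(10) = (1-q)(6) ⇒ q = 3/8
P2 indiff ⇒ p·2+(1-p)·8 = p·8+(1-p)·6 ⇒ p(-6) = (1-p)(-2) ⇒ p = 1/4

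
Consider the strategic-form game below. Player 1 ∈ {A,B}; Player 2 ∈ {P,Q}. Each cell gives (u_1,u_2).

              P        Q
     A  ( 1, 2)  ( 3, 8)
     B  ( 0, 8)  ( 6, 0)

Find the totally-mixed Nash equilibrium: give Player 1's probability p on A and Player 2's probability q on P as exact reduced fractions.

P1 mixes 4/7 on A; P2 mixes 3/4 on P

P1 indiff ⇒ q·1+(1-q)·3 = q·0+(1-q)·6 ⇒ q(1) = (1-q)(3) ⇒ q = 3/4
P2 indiff ⇒ p·2+(1-p)·8 = p·8+(1-p)·0 ⇒ p(-6) = (1-p)(-8) ⇒ p = 4/7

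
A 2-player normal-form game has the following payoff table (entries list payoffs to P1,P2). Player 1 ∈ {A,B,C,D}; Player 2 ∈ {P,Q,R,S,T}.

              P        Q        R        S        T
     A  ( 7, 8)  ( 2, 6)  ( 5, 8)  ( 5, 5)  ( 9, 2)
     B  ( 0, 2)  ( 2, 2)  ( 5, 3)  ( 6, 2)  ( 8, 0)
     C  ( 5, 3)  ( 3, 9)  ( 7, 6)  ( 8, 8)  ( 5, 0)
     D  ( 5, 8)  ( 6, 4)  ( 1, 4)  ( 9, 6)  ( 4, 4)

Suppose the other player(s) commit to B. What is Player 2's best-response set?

u_2(P vs B) = 2
u_2(Q vs B) = 2
u_2(R vs B) = 3
u_2(S vs B) = 2
u_2(T vs B) = 0
max payoff 3 at {R}

P2 best: {R}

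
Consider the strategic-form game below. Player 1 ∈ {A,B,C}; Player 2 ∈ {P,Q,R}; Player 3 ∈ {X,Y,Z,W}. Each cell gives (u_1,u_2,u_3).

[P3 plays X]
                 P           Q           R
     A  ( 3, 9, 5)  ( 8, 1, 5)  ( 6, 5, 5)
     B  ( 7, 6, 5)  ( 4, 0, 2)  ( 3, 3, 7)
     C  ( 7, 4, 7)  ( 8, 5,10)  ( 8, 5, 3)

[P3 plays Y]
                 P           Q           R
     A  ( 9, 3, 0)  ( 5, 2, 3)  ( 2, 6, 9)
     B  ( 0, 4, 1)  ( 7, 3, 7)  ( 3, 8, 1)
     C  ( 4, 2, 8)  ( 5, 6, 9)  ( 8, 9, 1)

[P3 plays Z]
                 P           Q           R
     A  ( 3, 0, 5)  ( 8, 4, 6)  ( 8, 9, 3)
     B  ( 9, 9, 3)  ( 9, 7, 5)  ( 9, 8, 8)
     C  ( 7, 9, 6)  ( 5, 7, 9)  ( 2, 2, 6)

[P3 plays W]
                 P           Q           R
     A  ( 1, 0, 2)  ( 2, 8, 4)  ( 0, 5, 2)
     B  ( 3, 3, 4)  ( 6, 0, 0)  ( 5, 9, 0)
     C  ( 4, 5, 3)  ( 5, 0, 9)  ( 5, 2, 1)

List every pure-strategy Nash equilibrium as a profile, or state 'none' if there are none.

PSNE = {(B,P,X), (C,Q,X)}

(A,P,X): not NE [P1→C gives 7>3]
(A,P,Y): not NE [P2→R gives 6>3; P3→Z gives 5>0]
(A,P,Z): not NE [P1→B gives 9>3; P2→R gives 9>0]
(A,P,W): not NE [P1→C gives 4>1; P2→Q gives 8>0; P3→Z gives 5>2]
(A,Q,X): not NE [P2→P gives 9>1; P3→Z gives 6>5]
(A,Q,Y): not NE [P1→B gives 7>5; P2→R gives 6>2; P3→Z gives 6>3]
(A,Q,Z): not NE [P1→B gives 9>8; P2→R gives 9>4]
(A,Q,W): not NE [P1→B gives 6>2; P3→Z gives 6>4]
(A,R,X): not NE [P1→C gives 8>6; P2→P gives 9>5; P3→Y gives 9>5]
(A,R,Y): not NE [P1→C gives 8>2]
(A,R,Z): not NE [P1→B gives 9>8; P3→Y gives 9>3]
(A,R,W): not NE [P1→C gives 5>0; P2→Q gives 8>5; P3→Y gives 9>2]
(B,P,X): NE
(B,P,Y): not NE [P1→A gives 9>0; P2→R gives 8>4; P3→X gives 5>1]
(B,P,Z): not NE [P3→X gives 5>3]
(B,P,W): not NE [P1→C gives 4>3; P2→R gives 9>3; P3→X gives 5>4]
(B,Q,X): not NE [P1→C gives 8>4; P2→P gives 6>0; P3→Y gives 7>2]
(B,Q,Y): not NE [P2→R gives 8>3]
(B,Q,Z): not NE [P2→P gives 9>7; P3→Y gives 7>5]
(B,Q,W): not NE [P2→R gives 9>0; P3→Y gives 7>0]
(B,R,X): not NE [P1→C gives 8>3; P2→P gives 6>3; P3→Z gives 8>7]
(B,R,Y): not NE [P1→C gives 8>3; P3→Z gives 8>1]
(B,R,Z): not NE [P2→P gives 9>8]
(B,R,W): not NE [P3→Z gives 8>0]
(C,P,X): not NE [P2→R gives 5>4; P3→Y gives 8>7]
(C,P,Y): not NE [P1→A gives 9>4; P2→R gives 9>2]
(C,P,Z): not NE [P1→B gives 9>7; P3→Y gives 8>6]
(C,P,W): not NE [P3→Y gives 8>3]
(C,Q,X): NE
(C,Q,Y): not NE [P1→B gives 7>5; P2→R gives 9>6; P3→X gives 10>9]
(C,Q,Z): not NE [P1→B gives 9>5; P2→P gives 9>7; P3→X gives 10>9]
(C,Q,W): not NE [P1→B gives 6>5; P2→P gives 5>0; P3→X gives 10>9]
(C,R,X): not NE [P3→Z gives 6>3]
(C,R,Y): not NE [P3→Z gives 6>1]
(C,R,Z): not NE [P1→B gives 9>2; P2→P gives 9>2]
(C,R,W): not NE [P2→P gives 5>2; P3→Z gives 6>1]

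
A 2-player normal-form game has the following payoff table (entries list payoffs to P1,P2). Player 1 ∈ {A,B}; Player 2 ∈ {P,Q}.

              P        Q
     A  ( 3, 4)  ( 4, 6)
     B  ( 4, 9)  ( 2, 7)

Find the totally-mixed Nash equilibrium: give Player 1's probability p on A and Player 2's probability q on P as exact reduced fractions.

P1 indiff ⇒ q·3+(1-q)·4 = q·4+(1-q)·2 ⇒ q(-1) = (1-q)(-2) ⇒ q = 2/3
P2 indiff ⇒ p·4+(1-p)·9 = p·6+(1-p)·7 ⇒ p(-2) = (1-p)(-2) ⇒ p = 1/2

(p,q) = (1/2, 2/3)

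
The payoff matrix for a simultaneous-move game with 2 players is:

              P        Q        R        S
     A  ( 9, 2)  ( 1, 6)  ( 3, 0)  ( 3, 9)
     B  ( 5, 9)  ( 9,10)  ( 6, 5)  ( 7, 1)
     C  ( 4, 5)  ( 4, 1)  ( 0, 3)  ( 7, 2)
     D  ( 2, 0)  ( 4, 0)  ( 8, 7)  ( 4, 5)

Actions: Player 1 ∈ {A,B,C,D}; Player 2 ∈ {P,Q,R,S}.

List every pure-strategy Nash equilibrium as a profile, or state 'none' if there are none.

(A,P): not NE [P2→S gives 9>2]
(A,Q): not NE [P1→B gives 9>1; P2→S gives 9>6]
(A,R): not NE [P1→D gives 8>3; P2→S gives 9>0]
(A,S): not NE [P1→C gives 7>3]
(B,P): not NE [P1→A gives 9>5; P2→Q gives 10>9]
(B,Q): NE
(B,R): not NE [P1→D gives 8>6; P2→Q gives 10>5]
(B,S): not NE [P2→Q gives 10>1]
(C,P): not NE [P1→A gives 9>4]
(C,Q): not NE [P1→B gives 9>4; P2→P gives 5>1]
(C,R): not NE [P1→D gives 8>0; P2→P gives 5>3]
(C,S): not NE [P2→P gives 5>2]
(D,P): not NE [P1→A gives 9>2; P2→R gives 7>0]
(D,Q): not NE [P1→B gives 9>4; P2→R gives 7>0]
(D,R): NE
(D,S): not NE [P1→C gives 7>4; P2→R gives 7>5]

PSNE = {(B,Q), (D,R)}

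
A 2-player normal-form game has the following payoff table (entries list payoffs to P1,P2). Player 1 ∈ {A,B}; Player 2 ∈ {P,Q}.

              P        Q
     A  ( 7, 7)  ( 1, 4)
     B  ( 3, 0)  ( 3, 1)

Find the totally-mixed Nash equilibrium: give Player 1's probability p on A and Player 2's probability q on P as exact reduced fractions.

P1 indiff ⇒ q·7+(1-q)·1 = q·3+(1-q)·3 ⇒ q(4) = (1-q)(2) ⇒ q = 1/3
P2 indiff ⇒ p·7+(1-p)·0 = p·4+(1-p)·1 ⇒ p(3) = (1-p)(1) ⇒ p = 1/4

(p,q) = (1/4, 1/3)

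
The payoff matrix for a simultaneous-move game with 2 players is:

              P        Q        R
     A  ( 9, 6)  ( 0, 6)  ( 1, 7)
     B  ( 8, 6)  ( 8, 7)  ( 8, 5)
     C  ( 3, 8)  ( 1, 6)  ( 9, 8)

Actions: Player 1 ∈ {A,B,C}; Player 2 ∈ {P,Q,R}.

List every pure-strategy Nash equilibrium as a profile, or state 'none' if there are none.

Nash profiles: (B,Q), (C,R)

(A,P): not NE [P2→R gives 7>6]
(A,Q): not NE [P1→B gives 8>0; P2→R gives 7>6]
(A,R): not NE [P1→C gives 9>1]
(B,P): not NE [P1→A gives 9>8; P2→Q gives 7>6]
(B,Q): NE
(B,R): not NE [P1→C gives 9>8; P2→Q gives 7>5]
(C,P): not NE [P1→A gives 9>3]
(C,Q): not NE [P1→B gives 8>1; P2→R gives 8>6]
(C,R): NE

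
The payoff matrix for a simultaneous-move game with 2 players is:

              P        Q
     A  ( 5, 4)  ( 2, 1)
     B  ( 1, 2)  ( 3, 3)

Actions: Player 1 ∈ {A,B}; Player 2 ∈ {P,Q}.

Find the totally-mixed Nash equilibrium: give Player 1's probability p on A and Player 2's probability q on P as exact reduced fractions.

(p,q) = (1/4, 1/5)

P1 indiff ⇒ q·5+(1-q)·2 = q·1+(1-q)·3 ⇒ q(4) = (1-q)(1) ⇒ q = 1/5
P2 indiff ⇒ p·4+(1-p)·2 = p·1+(1-p)·3 ⇒ p(3) = (1-p)(1) ⇒ p = 1/4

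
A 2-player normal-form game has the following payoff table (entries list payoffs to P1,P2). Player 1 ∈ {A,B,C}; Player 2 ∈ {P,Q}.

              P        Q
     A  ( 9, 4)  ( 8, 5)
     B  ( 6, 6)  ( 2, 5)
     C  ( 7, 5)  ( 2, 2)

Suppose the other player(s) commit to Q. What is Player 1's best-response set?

argmax u_1 = {A}

u_1(A vs Q) = 8
u_1(B vs Q) = 2
u_1(C vs Q) = 2
max payoff 8 at {A}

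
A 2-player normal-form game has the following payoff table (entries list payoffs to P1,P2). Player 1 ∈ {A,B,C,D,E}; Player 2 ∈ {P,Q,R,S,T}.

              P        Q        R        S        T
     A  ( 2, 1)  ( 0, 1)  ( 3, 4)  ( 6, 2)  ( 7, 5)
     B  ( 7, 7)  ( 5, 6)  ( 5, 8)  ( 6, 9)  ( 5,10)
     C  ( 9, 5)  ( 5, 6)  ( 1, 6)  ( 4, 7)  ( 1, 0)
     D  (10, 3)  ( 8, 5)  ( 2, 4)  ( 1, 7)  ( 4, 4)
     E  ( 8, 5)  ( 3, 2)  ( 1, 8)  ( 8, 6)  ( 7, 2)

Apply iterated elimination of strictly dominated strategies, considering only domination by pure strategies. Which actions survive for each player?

IESDS → P1:{A,B,E} P2:{R,S,T}

P2 drop P (R beats it: A:4>1 B:8>7 C:6>5 D:4>3 E:8>5)
P2 drop Q (S beats it: A:2>1 B:9>6 C:7>6 D:7>5 E:6>2)
P1 drop C (A beats it: R:3>1 S:6>4 T:7>1)
P1 drop D (A beats it: R:3>2 S:6>1 T:7>4)
P1→{A,B,E} P2→{R,S,T}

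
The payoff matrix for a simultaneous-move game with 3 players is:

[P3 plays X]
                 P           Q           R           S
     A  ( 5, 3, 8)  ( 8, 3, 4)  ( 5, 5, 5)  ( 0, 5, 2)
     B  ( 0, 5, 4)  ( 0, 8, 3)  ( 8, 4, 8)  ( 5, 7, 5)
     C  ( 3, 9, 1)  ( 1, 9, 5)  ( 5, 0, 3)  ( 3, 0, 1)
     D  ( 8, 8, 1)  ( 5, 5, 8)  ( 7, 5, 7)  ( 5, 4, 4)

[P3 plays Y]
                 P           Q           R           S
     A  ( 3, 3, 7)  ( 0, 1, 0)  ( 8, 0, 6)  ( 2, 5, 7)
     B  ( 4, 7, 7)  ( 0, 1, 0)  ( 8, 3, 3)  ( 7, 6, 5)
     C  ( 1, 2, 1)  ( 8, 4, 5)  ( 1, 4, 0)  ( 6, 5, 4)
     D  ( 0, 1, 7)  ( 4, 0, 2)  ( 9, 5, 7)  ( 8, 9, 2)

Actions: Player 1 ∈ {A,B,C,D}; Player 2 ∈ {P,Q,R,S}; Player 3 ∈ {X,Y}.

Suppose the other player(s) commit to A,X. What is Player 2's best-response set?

u_2(P vs A,X) = 3
u_2(Q vs A,X) = 3
u_2(R vs A,X) = 5
u_2(S vs A,X) = 5
max payoff 5 at {R,S}

BR_2 = {R,S}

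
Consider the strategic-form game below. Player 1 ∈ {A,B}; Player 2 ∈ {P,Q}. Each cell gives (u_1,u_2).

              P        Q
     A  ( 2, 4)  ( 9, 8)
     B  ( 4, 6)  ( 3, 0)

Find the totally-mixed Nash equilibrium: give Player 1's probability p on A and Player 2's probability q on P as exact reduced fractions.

P1 indiff ⇒ q·2+(1-q)·9 = q·4+(1-q)·3 ⇒ q(-2) = (1-q)(-6) ⇒ q = 3/4
P2 indiff ⇒ p·4+(1-p)·6 = p·8+(1-p)·0 ⇒ p(-4) = (1-p)(-6) ⇒ p = 3/5

P1 mixes 3/5 on A; P2 mixes 3/4 on P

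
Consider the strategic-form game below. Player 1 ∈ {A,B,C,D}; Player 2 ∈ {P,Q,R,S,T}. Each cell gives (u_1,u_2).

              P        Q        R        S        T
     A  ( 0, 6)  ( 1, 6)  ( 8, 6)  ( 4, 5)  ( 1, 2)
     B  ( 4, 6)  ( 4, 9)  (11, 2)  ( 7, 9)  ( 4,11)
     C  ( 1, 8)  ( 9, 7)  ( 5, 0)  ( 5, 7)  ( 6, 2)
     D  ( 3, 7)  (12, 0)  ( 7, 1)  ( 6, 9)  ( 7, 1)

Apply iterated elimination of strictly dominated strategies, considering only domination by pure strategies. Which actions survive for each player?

P1 drop A (B beats it: P:4>0 Q:4>1 R:11>8 S:7>4 T:4>1)
P1 drop C (D beats it: P:3>1 Q:12>9 R:7>5 S:6>5 T:7>6)
P2 drop P (S beats it: B:9>6 D:9>7)
P2 drop Q (T beats it: B:11>9 D:1>0)
P2 drop R (S beats it: B:9>2 D:9>1)
P1→{B,D} P2→{S,T}

Survivors P1:{B,D} P2:{S,T}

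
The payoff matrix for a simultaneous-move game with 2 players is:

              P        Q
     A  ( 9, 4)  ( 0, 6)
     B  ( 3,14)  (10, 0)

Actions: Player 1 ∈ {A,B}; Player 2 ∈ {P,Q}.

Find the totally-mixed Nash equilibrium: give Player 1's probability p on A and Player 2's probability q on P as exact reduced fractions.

p=7/8, q=5/8

P1 indiff ⇒ q·9+(1-q)·0 = q·3+(1-q)·10 ⇒ q(6) = (1-q)(10) ⇒ q = 5/8
P2 indiff ⇒ p·4+(1-p)·14 = p·6+(1-p)·0 ⇒ p(-2) = (1-p)(-14) ⇒ p = 7/8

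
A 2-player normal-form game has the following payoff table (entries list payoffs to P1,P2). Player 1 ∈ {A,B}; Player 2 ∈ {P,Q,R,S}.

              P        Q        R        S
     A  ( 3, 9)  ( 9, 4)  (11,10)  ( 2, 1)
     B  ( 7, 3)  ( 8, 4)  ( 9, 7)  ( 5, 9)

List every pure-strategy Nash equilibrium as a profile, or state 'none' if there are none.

(A,P): not NE [P1→B gives 7>3; P2→R gives 10>9]
(A,Q): not NE [P2→R gives 10>4]
(A,R): NE
(A,S): not NE [P1→B gives 5>2; P2→R gives 10>1]
(B,P): not NE [P2→S gives 9>3]
(B,Q): not NE [P1→A gives 9>8; P2→S gives 9>4]
(B,R): not NE [P1→A gives 11>9; P2→S gives 9>7]
(B,S): NE

PSNE = {(A,R), (B,S)}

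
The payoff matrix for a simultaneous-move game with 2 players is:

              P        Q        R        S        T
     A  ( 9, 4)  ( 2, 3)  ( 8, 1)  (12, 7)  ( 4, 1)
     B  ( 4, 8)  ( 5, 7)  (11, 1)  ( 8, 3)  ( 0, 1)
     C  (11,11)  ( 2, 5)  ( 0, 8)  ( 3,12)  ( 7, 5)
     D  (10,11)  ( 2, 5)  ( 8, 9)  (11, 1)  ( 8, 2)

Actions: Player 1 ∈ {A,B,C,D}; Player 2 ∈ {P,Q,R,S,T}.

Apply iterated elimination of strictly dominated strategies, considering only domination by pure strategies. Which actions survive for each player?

P2 drop Q (P beats it: A:4>3 B:8>7 C:11>5 D:11>5)
P2 drop R (P beats it: A:4>1 B:8>1 C:11>8 D:11>9)
P1 drop B (A beats it: P:9>4 S:12>8 T:4>0)
P2 drop T (P beats it: A:4>1 C:11>5 D:11>2)
P1→{A,C,D} P2→{P,S}

Survivors P1:{A,C,D} P2:{P,S}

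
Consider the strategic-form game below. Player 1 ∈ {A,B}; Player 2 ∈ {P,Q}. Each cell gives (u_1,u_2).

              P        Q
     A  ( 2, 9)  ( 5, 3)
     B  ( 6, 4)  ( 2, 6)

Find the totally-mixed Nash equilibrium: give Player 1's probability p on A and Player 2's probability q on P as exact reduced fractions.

p=1/4, q=3/7

P1 indiff ⇒ q·2+(1-q)·5 = q·6+(1-q)·2 ⇒ q(-4) = (1-q)(-3) ⇒ q = 3/7
P2 indiff ⇒ p·9+(1-p)·4 = p·3+(1-p)·6 ⇒ p(6) = (1-p)(2) ⇒ p = 1/4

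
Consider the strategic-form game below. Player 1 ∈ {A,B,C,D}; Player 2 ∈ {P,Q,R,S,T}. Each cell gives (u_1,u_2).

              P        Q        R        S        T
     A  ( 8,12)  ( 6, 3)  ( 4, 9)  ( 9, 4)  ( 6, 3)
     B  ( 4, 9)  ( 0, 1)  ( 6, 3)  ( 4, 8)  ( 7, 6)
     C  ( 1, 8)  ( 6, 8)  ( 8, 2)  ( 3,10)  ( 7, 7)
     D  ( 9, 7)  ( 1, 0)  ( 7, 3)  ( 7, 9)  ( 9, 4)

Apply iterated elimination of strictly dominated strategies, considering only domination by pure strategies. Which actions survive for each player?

P1 drop B (D beats it: P:9>4 Q:1>0 R:7>6 S:7>4 T:9>7)
P2 drop Q (S beats it: A:4>3 C:10>8 D:9>0)
P2 drop R (P beats it: A:12>9 C:8>2 D:7>3)
P1 drop C (D beats it: P:9>1 S:7>3 T:9>7)
P2 drop T (P beats it: A:12>3 D:7>4)
P1→{A,D} P2→{P,S}

Remaining: P1:{A,D} P2:{P,S}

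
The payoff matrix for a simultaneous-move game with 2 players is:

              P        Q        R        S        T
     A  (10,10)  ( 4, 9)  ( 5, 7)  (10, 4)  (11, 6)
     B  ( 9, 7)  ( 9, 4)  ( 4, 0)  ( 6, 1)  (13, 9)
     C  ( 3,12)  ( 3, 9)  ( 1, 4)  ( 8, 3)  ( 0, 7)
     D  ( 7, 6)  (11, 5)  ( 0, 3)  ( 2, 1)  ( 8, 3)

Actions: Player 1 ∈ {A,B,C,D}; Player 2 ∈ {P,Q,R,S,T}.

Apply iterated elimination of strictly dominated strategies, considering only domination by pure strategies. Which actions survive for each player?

IESDS → P1:{A,B} P2:{P,T}

P1 drop C (A beats it: P:10>3 Q:4>3 R:5>1 S:10>8 T:11>0)
P2 drop Q (P beats it: A:10>9 B:7>4 D:6>5)
P1 drop D (A beats it: P:10>7 R:5>0 S:10>2 T:11>8)
P2 drop R (P beats it: A:10>7 B:7>0)
P2 drop S (P beats it: A:10>4 B:7>1)
P1→{A,B} P2→{P,T}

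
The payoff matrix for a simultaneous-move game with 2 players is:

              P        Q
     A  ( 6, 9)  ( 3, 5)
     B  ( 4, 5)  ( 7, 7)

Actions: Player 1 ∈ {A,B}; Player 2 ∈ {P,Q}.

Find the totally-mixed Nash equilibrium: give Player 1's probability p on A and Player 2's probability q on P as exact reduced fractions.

P1 indiff ⇒ q·6+(1-q)·3 = q·4+(1-q)·7 ⇒ q(2) = (1-q)(4) ⇒ q = 2/3
P2 indiff ⇒ p·9+(1-p)·5 = p·5+(1-p)·7 ⇒ p(4) = (1-p)(2) ⇒ p = 1/3

p=1/3, q=2/3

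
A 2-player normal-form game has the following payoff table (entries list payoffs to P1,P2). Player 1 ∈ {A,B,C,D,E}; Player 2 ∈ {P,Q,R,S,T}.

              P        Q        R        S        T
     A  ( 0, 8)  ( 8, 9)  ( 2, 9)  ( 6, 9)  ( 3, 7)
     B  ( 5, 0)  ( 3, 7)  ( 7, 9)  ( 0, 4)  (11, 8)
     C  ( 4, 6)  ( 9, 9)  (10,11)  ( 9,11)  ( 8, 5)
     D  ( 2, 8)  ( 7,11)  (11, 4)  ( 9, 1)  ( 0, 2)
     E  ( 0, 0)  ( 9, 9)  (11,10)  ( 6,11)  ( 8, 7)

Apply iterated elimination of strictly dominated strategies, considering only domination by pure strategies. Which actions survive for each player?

P1 drop A (C beats it: P:4>0 Q:9>8 R:10>2 S:9>6 T:8>3)
P2 drop P (Q beats it: B:7>0 C:9>6 D:11>8 E:9>0)
P2 drop T (R beats it: B:9>8 C:11>5 D:4>2 E:10>7)
P1 drop B (C beats it: Q:9>3 R:10>7 S:9>0)
P1→{C,D,E} P2→{Q,R,S}

Remaining: P1:{C,D,E} P2:{Q,R,S}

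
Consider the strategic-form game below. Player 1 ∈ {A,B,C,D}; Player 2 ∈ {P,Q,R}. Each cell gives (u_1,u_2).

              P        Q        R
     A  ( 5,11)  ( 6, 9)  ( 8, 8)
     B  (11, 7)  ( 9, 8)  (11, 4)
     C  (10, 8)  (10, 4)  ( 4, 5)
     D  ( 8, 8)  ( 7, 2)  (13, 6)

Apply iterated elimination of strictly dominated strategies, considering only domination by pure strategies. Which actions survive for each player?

P1 drop A (B beats it: P:11>5 Q:9>6 R:11>8)
P2 drop R (P beats it: B:7>4 C:8>5 D:8>6)
P1 drop D (B beats it: P:11>8 Q:9>7)
P1→{B,C} P2→{P,Q}

Remaining: P1:{B,C} P2:{P,Q}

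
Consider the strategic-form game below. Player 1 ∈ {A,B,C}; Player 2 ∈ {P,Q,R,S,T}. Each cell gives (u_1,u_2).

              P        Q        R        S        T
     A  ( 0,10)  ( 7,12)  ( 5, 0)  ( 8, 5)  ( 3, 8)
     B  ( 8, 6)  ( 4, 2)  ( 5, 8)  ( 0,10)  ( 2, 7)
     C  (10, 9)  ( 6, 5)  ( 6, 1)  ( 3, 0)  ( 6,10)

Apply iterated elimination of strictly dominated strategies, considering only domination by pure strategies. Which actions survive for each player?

P1 drop B (C beats it: P:10>8 Q:6>4 R:6>5 S:3>0 T:6>2)
P2 drop R (P beats it: A:10>0 C:9>1)
P2 drop S (P beats it: A:10>5 C:9>0)
P1→{A,C} P2→{P,Q,T}

Remaining: P1:{A,C} P2:{P,Q,T}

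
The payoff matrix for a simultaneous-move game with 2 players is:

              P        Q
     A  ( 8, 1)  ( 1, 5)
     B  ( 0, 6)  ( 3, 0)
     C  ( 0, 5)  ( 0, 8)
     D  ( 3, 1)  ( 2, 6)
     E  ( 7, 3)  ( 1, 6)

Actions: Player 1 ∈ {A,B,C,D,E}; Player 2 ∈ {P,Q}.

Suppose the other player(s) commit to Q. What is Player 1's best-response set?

BR_1 = {B}

u_1(A vs Q) = 1
u_1(B vs Q) = 3
u_1(C vs Q) = 0
u_1(D vs Q) = 2
u_1(E vs Q) = 1
max payoff 3 at {B}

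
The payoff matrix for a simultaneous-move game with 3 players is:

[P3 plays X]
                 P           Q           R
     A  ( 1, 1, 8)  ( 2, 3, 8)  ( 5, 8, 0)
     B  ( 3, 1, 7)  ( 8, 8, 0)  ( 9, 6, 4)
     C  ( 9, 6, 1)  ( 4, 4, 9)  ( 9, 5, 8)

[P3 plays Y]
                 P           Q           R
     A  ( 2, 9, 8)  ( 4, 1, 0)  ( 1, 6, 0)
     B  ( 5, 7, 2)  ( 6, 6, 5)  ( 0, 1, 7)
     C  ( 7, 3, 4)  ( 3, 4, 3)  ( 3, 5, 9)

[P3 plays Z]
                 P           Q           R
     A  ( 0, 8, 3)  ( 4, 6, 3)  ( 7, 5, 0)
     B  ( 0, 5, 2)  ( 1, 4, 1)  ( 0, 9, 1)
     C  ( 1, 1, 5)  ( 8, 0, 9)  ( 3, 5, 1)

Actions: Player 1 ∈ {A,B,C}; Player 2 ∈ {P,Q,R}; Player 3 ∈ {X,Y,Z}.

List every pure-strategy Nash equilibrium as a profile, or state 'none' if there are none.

Nash profiles: (C,R,Y)

(A,P,X): not NE [P1→C gives 9>1; P2→R gives 8>1]
(A,P,Y): not NE [P1→C gives 7>2]
(A,P,Z): not NE [P1→C gives 1>0; P3→Y gives 8>3]
(A,Q,X): not NE [P1→B gives 8>2; P2→R gives 8>3]
(A,Q,Y): not NE [P1→B gives 6>4; P2→P gives 9>1; P3→X gives 8>0]
(A,Q,Z): not NE [P1→C gives 8>4; P2→P gives 8>6; P3→X gives 8>3]
(A,R,X): not NE [P1→C gives 9>5]
(A,R,Y): not NE [P1→C gives 3>1; P2→P gives 9>6]
(A,R,Z): not NE [P2→P gives 8>5]
(B,P,X): not NE [P1→C gives 9>3; P2→Q gives 8>1]
(B,P,Y): not NE [P1→C gives 7>5; P3→X gives 7>2]
(B,P,Z): not NE [P1→C gives 1>0; P2→R gives 9>5; P3→X gives 7>2]
(B,Q,X): not NE [P3→Y gives 5>0]
(B,Q,Y): not NE [P2→P gives 7>6]
(B,Q,Z): not NE [P1→C gives 8>1; P2→R gives 9>4; P3→Y gives 5>1]
(B,R,X): not NE [P2→Q gives 8>6; P3→Y gives 7>4]
(B,R,Y): not NE [P1→C gives 3>0; P2→P gives 7>1]
(B,R,Z): not NE [P1→A gives 7>0; P3→Y gives 7>1]
(C,P,X): not NE [P3→Z gives 5>1]
(C,P,Y): not NE [P2→R gives 5>3; P3→Z gives 5>4]
(C,P,Z): not NE [P2→R gives 5>1]
(C,Q,X): not NE [P1→B gives 8>4; P2→P gives 6>4]
(C,Q,Y): not NE [P1→B gives 6>3; P2→R gives 5>4; P3→Z gives 9>3]
(C,Q,Z): not NE [P2→R gives 5>0]
(C,R,X): not NE [P2→P gives 6>5; P3→Y gives 9>8]
(C,R,Y): NE
(C,R,Z): not NE [P1→A gives 7>3; P3→Y gives 9>1]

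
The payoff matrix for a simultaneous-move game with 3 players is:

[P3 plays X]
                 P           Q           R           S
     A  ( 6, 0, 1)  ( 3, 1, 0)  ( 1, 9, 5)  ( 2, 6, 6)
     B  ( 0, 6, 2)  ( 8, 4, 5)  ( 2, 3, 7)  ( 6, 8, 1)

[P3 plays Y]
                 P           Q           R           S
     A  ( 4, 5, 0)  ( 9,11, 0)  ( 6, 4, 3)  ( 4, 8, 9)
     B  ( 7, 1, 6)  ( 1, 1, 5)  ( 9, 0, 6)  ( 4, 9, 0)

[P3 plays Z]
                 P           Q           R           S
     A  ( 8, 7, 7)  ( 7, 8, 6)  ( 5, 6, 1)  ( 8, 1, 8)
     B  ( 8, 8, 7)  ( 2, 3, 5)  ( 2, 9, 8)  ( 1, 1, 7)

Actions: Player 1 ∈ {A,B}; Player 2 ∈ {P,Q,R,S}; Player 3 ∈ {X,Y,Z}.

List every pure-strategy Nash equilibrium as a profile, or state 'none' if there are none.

Nash profiles: (A,Q,Z)

(A,P,X): not NE [P2→R gives 9>0; P3→Z gives 7>1]
(A,P,Y): not NE [P1→B gives 7>4; P2→Q gives 11>5; P3→Z gives 7>0]
(A,P,Z): not NE [P2→Q gives 8>7]
(A,Q,X): not NE [P1→B gives 8>3; P2→R gives 9>1; P3→Z gives 6>0]
(A,Q,Y): not NE [P3→Z gives 6>0]
(A,Q,Z): NE
(A,R,X): not NE [P1→B gives 2>1]
(A,R,Y): not NE [P1→B gives 9>6; P2→Q gives 11>4; P3→X gives 5>3]
(A,R,Z): not NE [P2→Q gives 8>6; P3→X gives 5>1]
(A,S,X): not NE [P1→B gives 6>2; P2→R gives 9>6; P3→Y gives 9>6]
(A,S,Y): not NE [P2→Q gives 11>8]
(A,S,Z): not NE [P2→Q gives 8>1; P3→Y gives 9>8]
(B,P,X): not NE [P1→A gives 6>0; P2→S gives 8>6; P3→Z gives 7>2]
(B,P,Y): not NE [P2→S gives 9>1; P3→Z gives 7>6]
(B,P,Z): not NE [P2→R gives 9>8]
(B,Q,X): not NE [P2→S gives 8>4]
(B,Q,Y): not NE [P1→A gives 9>1; P2→S gives 9>1]
(B,Q,Z): not NE [P1→A gives 7>2; P2→R gives 9>3]
(B,R,X): not NE [P2→S gives 8>3; P3→Z gives 8>7]
(B,R,Y): not NE [P2→S gives 9>0; P3→Z gives 8>6]
(B,R,Z): not NE [P1→A gives 5>2]
(B,S,X): not NE [P3→Z gives 7>1]
(B,S,Y): not NE [P3→Z gives 7>0]
(B,S,Z): not NE [P1→A gives 8>1; P2→R gives 9>1]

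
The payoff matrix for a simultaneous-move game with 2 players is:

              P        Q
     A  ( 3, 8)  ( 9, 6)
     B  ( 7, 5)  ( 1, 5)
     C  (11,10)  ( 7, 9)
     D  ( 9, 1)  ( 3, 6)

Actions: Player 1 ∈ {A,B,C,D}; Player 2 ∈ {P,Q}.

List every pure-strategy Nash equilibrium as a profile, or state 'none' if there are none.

NE set: (C,P)

(A,P): not NE [P1→C gives 11>3]
(A,Q): not NE [P2→P gives 8>6]
(B,P): not NE [P1→C gives 11>7]
(B,Q): not NE [P1→A gives 9>1]
(C,P): NE
(C,Q): not NE [P1→A gives 9>7; P2→P gives 10>9]
(D,P): not NE [P1→C gives 11>9; P2→Q gives 6>1]
(D,Q): not NE [P1→A gives 9>3]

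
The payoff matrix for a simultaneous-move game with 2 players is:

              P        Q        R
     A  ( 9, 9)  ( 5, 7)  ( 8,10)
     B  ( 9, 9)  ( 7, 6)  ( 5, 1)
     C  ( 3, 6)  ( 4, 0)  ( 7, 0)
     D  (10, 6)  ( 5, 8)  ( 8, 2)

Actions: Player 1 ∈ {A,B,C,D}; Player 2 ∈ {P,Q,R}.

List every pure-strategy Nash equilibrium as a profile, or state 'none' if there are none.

(A,P): not NE [P1→D gives 10>9; P2→R gives 10>9]
(A,Q): not NE [P1→B gives 7>5; P2→R gives 10>7]
(A,R): NE
(B,P): not NE [P1→D gives 10>9]
(B,Q): not NE [P2→P gives 9>6]
(B,R): not NE [P1→D gives 8>5; P2→P gives 9>1]
(C,P): not NE [P1→D gives 10>3]
(C,Q): not NE [P1→B gives 7>4; P2→P gives 6>0]
(C,R): not NE [P1→D gives 8>7; P2→P gives 6>0]
(D,P): not NE [P2→Q gives 8>6]
(D,Q): not NE [P1→B gives 7>5]
(D,R): not NE [P2→Q gives 8>2]

NE set: (A,R)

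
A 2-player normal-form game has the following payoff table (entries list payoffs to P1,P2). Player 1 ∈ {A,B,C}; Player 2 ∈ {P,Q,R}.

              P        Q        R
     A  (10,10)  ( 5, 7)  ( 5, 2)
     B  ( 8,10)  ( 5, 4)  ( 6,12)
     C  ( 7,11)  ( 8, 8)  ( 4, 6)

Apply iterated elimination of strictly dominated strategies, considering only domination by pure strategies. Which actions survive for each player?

P2 drop Q (P beats it: A:10>7 B:10>4 C:11>8)
P1 drop C (A beats it: P:10>7 R:5>4)
P1→{A,B} P2→{P,R}

IESDS → P1:{A,B} P2:{P,R}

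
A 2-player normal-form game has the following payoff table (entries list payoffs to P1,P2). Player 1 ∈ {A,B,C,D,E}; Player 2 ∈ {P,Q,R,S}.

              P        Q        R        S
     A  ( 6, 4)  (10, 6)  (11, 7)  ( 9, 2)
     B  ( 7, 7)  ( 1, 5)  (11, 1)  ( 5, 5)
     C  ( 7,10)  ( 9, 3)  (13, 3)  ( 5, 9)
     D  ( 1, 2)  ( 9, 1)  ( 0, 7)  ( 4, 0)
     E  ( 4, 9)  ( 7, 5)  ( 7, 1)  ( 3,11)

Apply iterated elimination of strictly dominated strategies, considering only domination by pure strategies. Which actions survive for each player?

IESDS → P1:{A,B,C} P2:{P,Q,R}

P1 drop D (A beats it: P:6>1 Q:10>9 R:11>0 S:9>4)
P1 drop E (A beats it: P:6>4 Q:10>7 R:11>7 S:9>3)
P2 drop S (P beats it: A:4>2 B:7>5 C:10>9)
P1→{A,B,C} P2→{P,Q,R}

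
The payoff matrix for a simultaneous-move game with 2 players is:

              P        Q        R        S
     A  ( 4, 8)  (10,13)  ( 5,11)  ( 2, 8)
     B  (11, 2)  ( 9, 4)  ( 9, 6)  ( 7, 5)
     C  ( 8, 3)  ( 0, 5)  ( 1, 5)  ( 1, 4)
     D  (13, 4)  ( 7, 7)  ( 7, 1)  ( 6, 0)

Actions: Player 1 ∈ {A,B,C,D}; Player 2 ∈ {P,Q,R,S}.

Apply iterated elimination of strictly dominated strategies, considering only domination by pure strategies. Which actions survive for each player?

P1 drop C (B beats it: P:11>8 Q:9>0 R:9>1 S:7>1)
P2 drop P (Q beats it: A:13>8 B:4>2 D:7>4)
P1 drop D (B beats it: Q:9>7 R:9>7 S:7>6)
P2 drop S (R beats it: A:11>8 B:6>5)
P1→{A,B} P2→{Q,R}

IESDS → P1:{A,B} P2:{Q,R}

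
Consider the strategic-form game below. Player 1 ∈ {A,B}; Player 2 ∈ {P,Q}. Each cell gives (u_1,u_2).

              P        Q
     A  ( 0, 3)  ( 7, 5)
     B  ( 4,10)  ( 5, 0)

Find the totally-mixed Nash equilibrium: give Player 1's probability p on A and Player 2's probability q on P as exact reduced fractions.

P1 mixes 5/6 on A; P2 mixes 1/3 on P

P1 indiff ⇒ q·0+(1-q)·7 = q·4+(1-q)·5 ⇒ q(-4) = (1-q)(-2) ⇒ q = 1/3
P2 indiff ⇒ p·3+(1-p)·10 = p·5+(1-p)·0 ⇒ p(-2) = (1-p)(-10) ⇒ p = 5/6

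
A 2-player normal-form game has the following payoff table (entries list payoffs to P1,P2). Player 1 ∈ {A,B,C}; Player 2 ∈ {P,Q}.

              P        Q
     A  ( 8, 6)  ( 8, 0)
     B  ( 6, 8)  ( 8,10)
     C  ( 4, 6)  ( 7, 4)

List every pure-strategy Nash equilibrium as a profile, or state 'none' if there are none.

NE set: (A,P), (B,Q)

(A,P): NE
(A,Q): not NE [P2→P gives 6>0]
(B,P): not NE [P1→A gives 8>6; P2→Q gives 10>8]
(B,Q): NE
(C,P): not NE [P1→A gives 8>4]
(C,Q): not NE [P1→B gives 8>7; P2→P gives 6>4]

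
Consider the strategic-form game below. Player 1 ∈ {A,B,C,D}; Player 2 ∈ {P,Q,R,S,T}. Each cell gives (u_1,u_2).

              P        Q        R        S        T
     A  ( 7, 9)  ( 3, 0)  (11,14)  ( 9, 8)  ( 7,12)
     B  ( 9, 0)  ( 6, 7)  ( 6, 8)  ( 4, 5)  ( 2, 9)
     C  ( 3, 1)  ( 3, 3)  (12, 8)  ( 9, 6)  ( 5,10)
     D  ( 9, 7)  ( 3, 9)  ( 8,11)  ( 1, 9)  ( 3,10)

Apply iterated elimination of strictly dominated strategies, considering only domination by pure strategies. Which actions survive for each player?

P2 drop P (R beats it: A:14>9 B:8>0 C:8>1 D:11>7)
P2 drop Q (R beats it: A:14>0 B:8>7 C:8>3 D:11>9)
P1 drop B (A beats it: R:11>6 S:9>4 T:7>2)
P1 drop D (A beats it: R:11>8 S:9>1 T:7>3)
P2 drop S (R beats it: A:14>8 C:8>6)
P1→{A,C} P2→{R,T}

Survivors P1:{A,C} P2:{R,T}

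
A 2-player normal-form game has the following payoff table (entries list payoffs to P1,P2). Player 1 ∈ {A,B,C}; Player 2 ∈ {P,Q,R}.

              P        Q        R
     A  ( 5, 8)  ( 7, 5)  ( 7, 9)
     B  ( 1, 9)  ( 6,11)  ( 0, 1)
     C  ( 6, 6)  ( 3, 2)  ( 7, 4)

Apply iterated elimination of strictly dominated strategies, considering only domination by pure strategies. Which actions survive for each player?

P1 drop B (A beats it: P:5>1 Q:7>6 R:7>0)
P2 drop Q (P beats it: A:8>5 C:6>2)
P1→{A,C} P2→{P,R}

IESDS → P1:{A,C} P2:{P,R}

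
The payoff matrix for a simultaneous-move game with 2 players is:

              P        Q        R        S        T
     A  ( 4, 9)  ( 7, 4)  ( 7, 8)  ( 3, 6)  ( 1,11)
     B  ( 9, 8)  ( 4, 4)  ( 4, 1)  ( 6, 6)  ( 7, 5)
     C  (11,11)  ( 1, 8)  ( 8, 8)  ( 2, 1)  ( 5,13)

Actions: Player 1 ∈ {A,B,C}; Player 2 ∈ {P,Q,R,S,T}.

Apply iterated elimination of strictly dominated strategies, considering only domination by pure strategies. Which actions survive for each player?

Remaining: P1:{B,C} P2:{P,T}

P2 drop Q (P beats it: A:9>4 B:8>4 C:11>8)
P2 drop R (P beats it: A:9>8 B:8>1 C:11>8)
P1 drop A (B beats it: P:9>4 S:6>3 T:7>1)
P2 drop S (P beats it: B:8>6 C:11>1)
P1→{B,C} P2→{P,T}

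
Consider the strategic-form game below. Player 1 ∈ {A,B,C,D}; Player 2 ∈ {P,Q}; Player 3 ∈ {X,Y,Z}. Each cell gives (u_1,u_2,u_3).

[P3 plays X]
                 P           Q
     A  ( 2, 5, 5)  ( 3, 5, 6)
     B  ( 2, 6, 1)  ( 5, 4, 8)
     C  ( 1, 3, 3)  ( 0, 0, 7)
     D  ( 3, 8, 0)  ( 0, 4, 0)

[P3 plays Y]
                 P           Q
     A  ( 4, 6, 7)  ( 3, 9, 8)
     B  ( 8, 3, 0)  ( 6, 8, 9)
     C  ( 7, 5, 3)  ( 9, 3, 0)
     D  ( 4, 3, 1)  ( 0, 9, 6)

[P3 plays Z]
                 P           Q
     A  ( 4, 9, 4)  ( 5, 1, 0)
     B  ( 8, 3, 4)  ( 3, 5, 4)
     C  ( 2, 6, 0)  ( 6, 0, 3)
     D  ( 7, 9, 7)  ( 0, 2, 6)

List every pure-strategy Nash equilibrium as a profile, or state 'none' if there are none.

(A,P,X): not NE [P1→D gives 3>2; P3→Y gives 7>5]
(A,P,Y): not NE [P1→B gives 8>4; P2→Q gives 9>6]
(A,P,Z): not NE [P1→B gives 8>4; P3→Y gives 7>4]
(A,Q,X): not NE [P1→B gives 5>3; P3→Y gives 8>6]
(A,Q,Y): not NE [P1→C gives 9>3]
(A,Q,Z): not NE [P1→C gives 6>5; P2→P gives 9>1; P3→Y gives 8>0]
(B,P,X): not NE [P1→D gives 3>2; P3→Z gives 4>1]
(B,P,Y): not NE [P2→Q gives 8>3; P3→Z gives 4>0]
(B,P,Z): not NE [P2→Q gives 5>3]
(B,Q,X): not NE [P2→P gives 6>4; P3→Y gives 9>8]
(B,Q,Y): not NE [P1→C gives 9>6]
(B,Q,Z): not NE [P1→C gives 6>3; P3→Y gives 9>4]
(C,P,X): not NE [P1→D gives 3>1]
(C,P,Y): not NE [P1→B gives 8>7]
(C,P,Z): not NE [P1→B gives 8>2; P3→Y gives 3>0]
(C,Q,X): not NE [P1→B gives 5>0; P2→P gives 3>0]
(C,Q,Y): not NE [P2→P gives 5>3; P3→X gives 7>0]
(C,Q,Z): not NE [P2→P gives 6>0; P3→X gives 7>3]
(D,P,X): not NE [P3→Z gives 7>0]
(D,P,Y): not NE [P1→B gives 8>4; P2→Q gives 9>3; P3→Z gives 7>1]
(D,P,Z): not NE [P1→B gives 8>7]
(D,Q,X): not NE [P1→B gives 5>0; P2→P gives 8>4; P3→Z gives 6>0]
(D,Q,Y): not NE [P1→C gives 9>0]
(D,Q,Z): not NE [P1→C gives 6>0; P2→P gives 9>2]

PSNE: ∅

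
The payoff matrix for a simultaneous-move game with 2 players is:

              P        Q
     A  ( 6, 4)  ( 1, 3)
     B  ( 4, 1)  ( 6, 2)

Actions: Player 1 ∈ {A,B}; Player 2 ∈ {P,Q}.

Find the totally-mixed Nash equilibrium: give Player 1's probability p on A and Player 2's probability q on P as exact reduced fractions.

(p,q) = (1/2, 5/7)

P1 indiff ⇒ q·6+(1-q)·1 = q·4+(1-q)·6 ⇒ q(2) = (1-q)(5) ⇒ q = 5/7
P2 indiff ⇒ p·4+(1-p)·1 = p·3+(1-p)·2 ⇒ p(1) = (1-p)(1) ⇒ p = 1/2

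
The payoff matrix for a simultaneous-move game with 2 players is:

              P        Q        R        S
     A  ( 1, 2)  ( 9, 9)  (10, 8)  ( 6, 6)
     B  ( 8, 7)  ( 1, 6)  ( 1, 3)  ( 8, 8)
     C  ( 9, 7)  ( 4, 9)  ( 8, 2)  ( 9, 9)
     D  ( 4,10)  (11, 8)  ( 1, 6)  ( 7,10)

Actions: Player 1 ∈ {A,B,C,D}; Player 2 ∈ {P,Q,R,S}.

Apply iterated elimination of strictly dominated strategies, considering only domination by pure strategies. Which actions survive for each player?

P1 drop B (C beats it: P:9>8 Q:4>1 R:8>1 S:9>8)
P2 drop R (Q beats it: A:9>8 C:9>2 D:8>6)
P1 drop A (D beats it: P:4>1 Q:11>9 S:7>6)
P1→{C,D} P2→{P,Q,S}

IESDS → P1:{C,D} P2:{P,Q,S}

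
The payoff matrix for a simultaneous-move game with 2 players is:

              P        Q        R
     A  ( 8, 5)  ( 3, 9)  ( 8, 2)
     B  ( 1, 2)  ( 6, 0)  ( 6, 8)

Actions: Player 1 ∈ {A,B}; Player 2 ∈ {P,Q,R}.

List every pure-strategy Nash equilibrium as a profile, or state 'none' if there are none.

(A,P): not NE [P2→Q gives 9>5]
(A,Q): not NE [P1→B gives 6>3]
(A,R): not NE [P2→Q gives 9>2]
(B,P): not NE [P1→A gives 8>1; P2→R gives 8>2]
(B,Q): not NE [P2→R gives 8>0]
(B,R): not NE [P1→A gives 8>6]

PSNE: ∅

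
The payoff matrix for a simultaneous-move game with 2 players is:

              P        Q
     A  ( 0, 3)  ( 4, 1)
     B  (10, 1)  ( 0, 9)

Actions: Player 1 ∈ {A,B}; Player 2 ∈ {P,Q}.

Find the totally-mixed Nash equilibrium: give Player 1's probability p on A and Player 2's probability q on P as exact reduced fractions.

p=4/5, q=2/7

P1 indiff ⇒ q·0+(1-q)·4 = q·10+(1-q)·0 ⇒ q(-10) = (1-q)(-4) ⇒ q = 2/7
P2 indiff ⇒ p·3+(1-p)·1 = p·1+(1-p)·9 ⇒ p(2) = (1-p)(8) ⇒ p = 4/5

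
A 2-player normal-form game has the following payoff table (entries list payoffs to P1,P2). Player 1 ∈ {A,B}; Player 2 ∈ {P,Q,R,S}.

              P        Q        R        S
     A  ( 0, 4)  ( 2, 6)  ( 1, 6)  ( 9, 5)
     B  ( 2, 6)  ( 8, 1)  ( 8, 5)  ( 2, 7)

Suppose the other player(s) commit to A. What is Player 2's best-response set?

u_2(P vs A) = 4
u_2(Q vs A) = 6
u_2(R vs A) = 6
u_2(S vs A) = 5
max payoff 6 at {Q,R}

BR_2 = {Q,R}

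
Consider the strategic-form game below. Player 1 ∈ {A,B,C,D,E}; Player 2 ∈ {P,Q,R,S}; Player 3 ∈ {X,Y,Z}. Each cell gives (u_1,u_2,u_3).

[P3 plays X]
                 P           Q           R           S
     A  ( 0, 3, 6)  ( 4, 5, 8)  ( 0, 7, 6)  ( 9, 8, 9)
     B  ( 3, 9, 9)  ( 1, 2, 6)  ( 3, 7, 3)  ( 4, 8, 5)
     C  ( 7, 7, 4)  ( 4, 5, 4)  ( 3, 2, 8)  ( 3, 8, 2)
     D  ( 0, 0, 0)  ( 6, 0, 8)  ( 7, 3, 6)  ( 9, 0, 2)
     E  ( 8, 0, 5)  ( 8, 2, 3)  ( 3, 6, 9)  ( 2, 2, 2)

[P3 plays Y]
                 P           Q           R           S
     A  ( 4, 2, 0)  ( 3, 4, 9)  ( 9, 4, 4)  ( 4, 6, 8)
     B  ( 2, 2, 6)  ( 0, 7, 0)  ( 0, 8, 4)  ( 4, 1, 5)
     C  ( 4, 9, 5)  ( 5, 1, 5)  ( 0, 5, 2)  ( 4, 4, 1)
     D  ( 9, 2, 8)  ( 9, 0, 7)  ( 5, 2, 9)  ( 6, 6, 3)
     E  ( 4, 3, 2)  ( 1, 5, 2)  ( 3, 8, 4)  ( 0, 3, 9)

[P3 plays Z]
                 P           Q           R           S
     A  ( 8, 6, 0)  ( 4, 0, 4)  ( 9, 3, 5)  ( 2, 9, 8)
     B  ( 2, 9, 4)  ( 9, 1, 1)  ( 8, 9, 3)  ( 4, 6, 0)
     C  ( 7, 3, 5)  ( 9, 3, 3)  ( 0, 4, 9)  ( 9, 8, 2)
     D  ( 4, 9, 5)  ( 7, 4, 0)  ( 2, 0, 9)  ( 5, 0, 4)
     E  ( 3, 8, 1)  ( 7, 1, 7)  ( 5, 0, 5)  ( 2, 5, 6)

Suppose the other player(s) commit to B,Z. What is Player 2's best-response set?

argmax u_2 = {P,R}

u_2(P vs B,Z) = 9
u_2(Q vs B,Z) = 1
u_2(R vs B,Z) = 9
u_2(S vs B,Z) = 6
max payoff 9 at {P,R}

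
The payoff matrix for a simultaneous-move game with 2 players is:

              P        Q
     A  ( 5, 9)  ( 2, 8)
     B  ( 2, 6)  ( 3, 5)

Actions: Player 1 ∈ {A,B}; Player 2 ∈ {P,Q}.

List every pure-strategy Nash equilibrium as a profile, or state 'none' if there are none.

(A,P): NE
(A,Q): not NE [P1→B gives 3>2; P2→P gives 9>8]
(B,P): not NE [P1→A gives 5>2]
(B,Q): not NE [P2→P gives 6>5]

PSNE = {(A,P)}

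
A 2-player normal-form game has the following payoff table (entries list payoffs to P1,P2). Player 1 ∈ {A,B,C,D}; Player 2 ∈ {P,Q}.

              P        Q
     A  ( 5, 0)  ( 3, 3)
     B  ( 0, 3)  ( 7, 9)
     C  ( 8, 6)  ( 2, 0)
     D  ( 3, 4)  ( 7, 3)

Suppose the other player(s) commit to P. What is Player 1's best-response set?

u_1(A vs P) = 5
u_1(B vs P) = 0
u_1(C vs P) = 8
u_1(D vs P) = 3
max payoff 8 at {C}

P1 best: {C}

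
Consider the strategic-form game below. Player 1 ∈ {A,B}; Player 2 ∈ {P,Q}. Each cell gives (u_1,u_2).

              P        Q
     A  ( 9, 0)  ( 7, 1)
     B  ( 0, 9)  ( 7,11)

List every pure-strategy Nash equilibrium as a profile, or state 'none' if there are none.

NE set: (A,Q), (B,Q)

(A,P): not NE [P2→Q gives 1>0]
(A,Q): NE
(B,P): not NE [P1→A gives 9>0; P2→Q gives 11>9]
(B,Q): NE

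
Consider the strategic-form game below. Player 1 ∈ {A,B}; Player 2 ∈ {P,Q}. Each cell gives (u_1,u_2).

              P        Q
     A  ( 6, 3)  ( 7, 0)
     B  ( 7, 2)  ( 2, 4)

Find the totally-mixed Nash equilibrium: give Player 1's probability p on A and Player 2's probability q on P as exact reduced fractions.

p=2/5, q=5/6

P1 indiff ⇒ q·6+(1-q)·7 = q·7+(1-q)·2 ⇒ q(-1) = (1-q)(-5) ⇒ q = 5/6
P2 indiff ⇒ p·3+(1-p)·2 = p·0+(1-p)·4 ⇒ p(3) = (1-p)(2) ⇒ p = 2/5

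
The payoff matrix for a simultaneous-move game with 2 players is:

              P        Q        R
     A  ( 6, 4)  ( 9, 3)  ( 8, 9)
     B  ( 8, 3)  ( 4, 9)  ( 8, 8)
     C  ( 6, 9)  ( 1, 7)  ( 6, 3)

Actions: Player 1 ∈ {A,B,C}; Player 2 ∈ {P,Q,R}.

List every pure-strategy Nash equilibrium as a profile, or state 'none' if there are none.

(A,P): not NE [P1→B gives 8>6; P2→R gives 9>4]
(A,Q): not NE [P2→R gives 9>3]
(A,R): NE
(B,P): not NE [P2→Q gives 9>3]
(B,Q): not NE [P1→A gives 9>4]
(B,R): not NE [P2→Q gives 9>8]
(C,P): not NE [P1→B gives 8>6]
(C,Q): not NE [P1→A gives 9>1; P2→P gives 9>7]
(C,R): not NE [P1→B gives 8>6; P2→P gives 9>3]

NE set: (A,R)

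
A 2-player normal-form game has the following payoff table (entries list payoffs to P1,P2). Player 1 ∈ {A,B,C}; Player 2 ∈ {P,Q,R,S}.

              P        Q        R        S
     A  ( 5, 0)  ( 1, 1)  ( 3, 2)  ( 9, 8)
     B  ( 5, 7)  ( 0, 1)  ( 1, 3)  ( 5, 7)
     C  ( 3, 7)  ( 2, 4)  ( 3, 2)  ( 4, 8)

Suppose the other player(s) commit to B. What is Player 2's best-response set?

argmax u_2 = {P,S}

u_2(P vs B) = 7
u_2(Q vs B) = 1
u_2(R vs B) = 3
u_2(S vs B) = 7
max payoff 7 at {P,S}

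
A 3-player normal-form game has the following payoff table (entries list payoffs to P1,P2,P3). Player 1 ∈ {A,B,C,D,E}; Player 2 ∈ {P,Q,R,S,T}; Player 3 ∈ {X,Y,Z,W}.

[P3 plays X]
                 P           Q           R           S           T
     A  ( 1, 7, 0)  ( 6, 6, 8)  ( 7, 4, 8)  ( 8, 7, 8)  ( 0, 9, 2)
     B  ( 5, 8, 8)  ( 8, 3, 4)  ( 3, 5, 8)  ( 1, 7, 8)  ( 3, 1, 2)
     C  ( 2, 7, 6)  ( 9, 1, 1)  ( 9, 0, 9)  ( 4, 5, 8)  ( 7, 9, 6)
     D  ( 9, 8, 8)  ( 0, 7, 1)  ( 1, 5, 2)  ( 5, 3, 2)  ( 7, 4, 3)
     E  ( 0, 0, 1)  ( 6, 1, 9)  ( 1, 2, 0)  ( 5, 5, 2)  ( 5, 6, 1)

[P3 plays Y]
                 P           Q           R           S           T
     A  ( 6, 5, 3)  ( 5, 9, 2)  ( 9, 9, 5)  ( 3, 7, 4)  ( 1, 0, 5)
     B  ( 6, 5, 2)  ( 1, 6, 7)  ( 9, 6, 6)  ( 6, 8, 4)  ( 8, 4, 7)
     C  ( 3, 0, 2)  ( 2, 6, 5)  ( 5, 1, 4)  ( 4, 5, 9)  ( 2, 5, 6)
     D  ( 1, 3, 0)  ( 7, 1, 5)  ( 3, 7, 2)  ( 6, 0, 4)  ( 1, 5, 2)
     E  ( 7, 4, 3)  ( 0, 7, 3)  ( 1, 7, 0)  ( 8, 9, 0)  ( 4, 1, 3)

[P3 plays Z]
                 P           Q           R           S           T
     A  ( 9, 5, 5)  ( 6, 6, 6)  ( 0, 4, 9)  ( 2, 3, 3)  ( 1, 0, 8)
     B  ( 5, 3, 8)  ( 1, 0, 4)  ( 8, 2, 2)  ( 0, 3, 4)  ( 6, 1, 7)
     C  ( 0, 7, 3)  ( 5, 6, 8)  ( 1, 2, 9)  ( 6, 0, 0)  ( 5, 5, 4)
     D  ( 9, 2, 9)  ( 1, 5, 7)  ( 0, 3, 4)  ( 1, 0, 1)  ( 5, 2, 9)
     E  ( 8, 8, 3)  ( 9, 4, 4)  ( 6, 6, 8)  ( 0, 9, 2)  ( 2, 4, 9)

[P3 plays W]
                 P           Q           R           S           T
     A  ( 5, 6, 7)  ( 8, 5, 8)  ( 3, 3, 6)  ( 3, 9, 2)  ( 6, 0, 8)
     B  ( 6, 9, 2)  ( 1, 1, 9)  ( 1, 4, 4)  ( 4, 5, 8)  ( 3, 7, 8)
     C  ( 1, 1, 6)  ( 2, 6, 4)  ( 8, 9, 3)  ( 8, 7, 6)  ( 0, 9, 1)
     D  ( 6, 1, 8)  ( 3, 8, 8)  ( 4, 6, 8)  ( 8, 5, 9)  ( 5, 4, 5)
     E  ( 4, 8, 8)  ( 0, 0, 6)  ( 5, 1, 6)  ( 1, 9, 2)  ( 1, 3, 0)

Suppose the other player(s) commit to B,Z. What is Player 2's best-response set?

argmax u_2 = {P,S}

u_2(P vs B,Z) = 3
u_2(Q vs B,Z) = 0
u_2(R vs B,Z) = 2
u_2(S vs B,Z) = 3
u_2(T vs B,Z) = 1
max payoff 3 at {P,S}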